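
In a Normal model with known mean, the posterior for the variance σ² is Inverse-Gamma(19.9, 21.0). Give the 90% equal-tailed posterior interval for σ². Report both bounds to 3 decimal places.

[0.756, 1.594]

Inverse-Gamma(19.9, 21.0) quantiles: F⁻¹(0.05) and F⁻¹(0.95).
Equivalently, 1/σ² ~ Gamma(19.9, rate = 21.0); invert its 0.95 and 0.05 quantiles.
Posterior mean ≈ 1.111, SD ≈ 0.263; a Normal approximation gives roughly [0.679, 1.543].
Exact: lower = 0.756; upper = 1.594.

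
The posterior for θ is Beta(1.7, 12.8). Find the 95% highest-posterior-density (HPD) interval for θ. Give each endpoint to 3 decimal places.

[0.001, 0.277]

The posterior is unimodal and skewed, so the HPD interval has equal density at both endpoints and is the shortest 95% interval.
Solving f(0.001) = f(0.277) with F(0.277) − F(0.001) = 0.95 gives [0.001, 0.277].
For comparison, the equal-tailed interval is [0.012, 0.319]; the HPD is narrower and shifted toward the mode.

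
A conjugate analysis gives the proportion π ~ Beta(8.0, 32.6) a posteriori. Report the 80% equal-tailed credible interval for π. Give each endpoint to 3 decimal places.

Posterior: Beta(8.0, 32.6).
Equal-tailed 80% interval: the 0.1 and 0.9 quantiles of Beta(8.0, 32.6).
Posterior mean ≈ 0.197, SD ≈ 0.062; a Normal approximation gives roughly [0.118, 0.276].
Exact: F⁻¹(0.1) = 0.121; F⁻¹(0.9) = 0.279.

[0.121, 0.279]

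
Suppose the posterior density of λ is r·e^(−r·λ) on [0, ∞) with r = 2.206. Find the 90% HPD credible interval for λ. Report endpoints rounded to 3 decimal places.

The exponential density is strictly decreasing on [0, ∞), so the HPD interval is anchored at 0: [0, q] with P(λ ≤ q) = 0.90.
q = −ln(1 − 0.90) / 2.206 = 2.3026 / 2.206 = 1.044.

[0.000, 1.044]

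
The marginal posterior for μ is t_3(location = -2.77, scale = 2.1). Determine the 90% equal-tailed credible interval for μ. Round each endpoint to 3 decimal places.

The t_3 distribution is symmetric; the 90% interval is -2.77 ± t·2.1 with t_{0.95,3} = 2.353.
Half-width: 2.353 × 2.1 = 4.942.
-2.77 − 4.942 = -7.712; -2.77 + 4.942 = 2.172.

[-7.712, 2.172]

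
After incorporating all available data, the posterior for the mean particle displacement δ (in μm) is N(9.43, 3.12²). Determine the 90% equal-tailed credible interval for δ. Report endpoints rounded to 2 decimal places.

The posterior is symmetric, so the 90% equal-tailed interval is δ = 9.43 ± z·3.12 with z = 1.645.
Half-width: 1.645 × 3.12 = 5.13.
9.43 − 5.13 = 4.30; 9.43 + 5.13 = 14.56.

[4.30, 14.56]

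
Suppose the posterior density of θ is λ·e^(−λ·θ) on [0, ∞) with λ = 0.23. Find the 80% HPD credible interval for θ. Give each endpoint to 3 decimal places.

[0.000, 6.998]

The exponential density is strictly decreasing on [0, ∞), so the HPD interval is anchored at 0: [0, q] with P(θ ≤ q) = 0.80.
q = −ln(1 − 0.80) / 0.23 = 1.6094 / 0.23 = 6.998.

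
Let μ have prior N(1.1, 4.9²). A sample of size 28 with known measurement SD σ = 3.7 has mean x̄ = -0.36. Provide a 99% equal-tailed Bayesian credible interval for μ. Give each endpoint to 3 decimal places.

[-2.114, 1.452]

Posterior precision = 1/4.9² + 28/3.7² = 0.0416 + 2.0453 = 2.0869, so posterior SD = 0.6922.
Posterior mean = (1.1/4.9² + 28·-0.36/3.7²) / 2.0869 = -0.3309.
Interval: -0.3309 ± 2.576 × 0.6922 → [-2.114, 1.452].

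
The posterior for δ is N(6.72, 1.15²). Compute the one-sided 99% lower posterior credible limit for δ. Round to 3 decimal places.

4.045

Need L with P(δ ≥ L) = 0.99: L = 6.72 − z_{0.01}·1.15.
z = 2.326; L = 6.72 − 2.326 × 1.15 = 4.045.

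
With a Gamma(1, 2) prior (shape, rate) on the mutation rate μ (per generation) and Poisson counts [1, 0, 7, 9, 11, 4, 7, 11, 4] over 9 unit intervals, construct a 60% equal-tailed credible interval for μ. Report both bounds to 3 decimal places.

Posterior: Gamma(1+54, 2+9) = Gamma(55, 11) (shape, rate).
Equal-tailed 60% interval: Gamma(55, 11) quantiles at 0.2 and 0.8.
Posterior mean ≈ 5.000, SD ≈ 0.674; a Normal approximation gives roughly [4.433, 5.567].
Exact: lower = 4.426; upper = 5.557.

[4.426, 5.557]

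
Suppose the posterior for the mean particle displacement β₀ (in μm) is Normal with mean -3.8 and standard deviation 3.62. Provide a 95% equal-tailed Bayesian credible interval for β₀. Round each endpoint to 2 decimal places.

[-10.90, 3.30]

The posterior is symmetric, so the 95% equal-tailed interval is β₀ = -3.8 ± z·3.62 with z = 1.960.
Half-width: 1.960 × 3.62 = 7.10.
-3.8 − 7.10 = -10.90; -3.8 + 7.10 = 3.30.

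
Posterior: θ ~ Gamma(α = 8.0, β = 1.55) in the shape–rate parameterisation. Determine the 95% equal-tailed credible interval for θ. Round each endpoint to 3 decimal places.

[2.228, 9.305]

Posterior: Gamma(shape 8.0, rate 1.55).
Equal-tailed 95% interval: Gamma(8.0, 1.55) quantiles at 0.025 and 0.975.
Posterior mean ≈ 5.161, SD ≈ 1.825; a Normal approximation gives roughly [1.585, 8.738].
Exact: lower = 2.228; upper = 9.305.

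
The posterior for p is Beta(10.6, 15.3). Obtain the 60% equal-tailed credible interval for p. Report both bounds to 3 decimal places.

Posterior: Beta(10.6, 15.3).
Equal-tailed 60% interval: the 0.2 and 0.8 quantiles of Beta(10.6, 15.3).
Posterior mean ≈ 0.409, SD ≈ 0.095; a Normal approximation gives roughly [0.329, 0.489].
Exact: F⁻¹(0.2) = 0.327; F⁻¹(0.8) = 0.490.

[0.327, 0.490]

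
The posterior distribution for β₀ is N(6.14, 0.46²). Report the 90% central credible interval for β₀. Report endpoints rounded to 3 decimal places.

The posterior is symmetric, so the 90% equal-tailed interval is β₀ = 6.14 ± z·0.46 with z = 1.645.
Half-width: 1.645 × 0.46 = 0.757.
6.14 − 0.757 = 5.383; 6.14 + 0.757 = 6.897.

[5.383, 6.897]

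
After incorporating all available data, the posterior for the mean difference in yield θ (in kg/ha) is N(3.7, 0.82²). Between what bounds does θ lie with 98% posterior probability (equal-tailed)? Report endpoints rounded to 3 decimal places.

The posterior is symmetric, so the 98% equal-tailed interval is θ = 3.7 ± z·0.82 with z = 2.326.
Half-width: 2.326 × 0.82 = 1.908.
3.7 − 1.908 = 1.792; 3.7 + 1.908 = 5.608.

[1.792, 5.608]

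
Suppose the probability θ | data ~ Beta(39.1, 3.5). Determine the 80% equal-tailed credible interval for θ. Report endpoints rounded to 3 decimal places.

[0.862, 0.965]

Posterior: Beta(39.1, 3.5).
Equal-tailed 80% interval: the 0.1 and 0.9 quantiles of Beta(39.1, 3.5).
Posterior mean ≈ 0.918, SD ≈ 0.042; a Normal approximation gives roughly [0.865, 0.971].
Exact: F⁻¹(0.1) = 0.862; F⁻¹(0.9) = 0.965.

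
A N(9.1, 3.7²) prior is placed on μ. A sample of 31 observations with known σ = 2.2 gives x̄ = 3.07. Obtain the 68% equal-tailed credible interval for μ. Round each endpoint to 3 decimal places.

Posterior precision = 1/3.7² + 31/2.2² = 0.0730 + 6.4050 = 6.4780, so posterior SD = 0.3929.
Posterior mean = (9.1/3.7² + 31·3.07/2.2²) / 6.4780 = 3.1380.
Interval: 3.1380 ± 0.994 × 0.3929 → [2.747, 3.529].

[2.747, 3.529]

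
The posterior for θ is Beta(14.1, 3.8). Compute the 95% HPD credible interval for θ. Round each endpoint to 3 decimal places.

The posterior is unimodal and skewed, so the HPD interval has equal density at both endpoints and is the shortest 95% interval.
Solving f(0.603) = f(0.953) with F(0.953) − F(0.603) = 0.95 gives [0.603, 0.953].
For comparison, the equal-tailed interval is [0.577, 0.938]; the HPD is narrower and shifted toward the mode.

[0.603, 0.953]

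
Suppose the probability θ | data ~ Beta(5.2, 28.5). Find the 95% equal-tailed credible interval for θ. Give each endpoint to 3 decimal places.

Posterior: Beta(5.2, 28.5).
Equal-tailed 95% interval: the 0.025 and 0.975 quantiles of Beta(5.2, 28.5).
Posterior mean ≈ 0.154, SD ≈ 0.061; a Normal approximation gives roughly [0.034, 0.274].
Exact: F⁻¹(0.025) = 0.055; F⁻¹(0.975) = 0.292.

[0.055, 0.292]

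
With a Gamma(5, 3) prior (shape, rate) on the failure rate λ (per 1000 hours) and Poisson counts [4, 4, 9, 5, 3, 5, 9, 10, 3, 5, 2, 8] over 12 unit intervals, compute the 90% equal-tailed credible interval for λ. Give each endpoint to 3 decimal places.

[3.909, 5.767]

Posterior: Gamma(5+67, 3+12) = Gamma(72, 15) (shape, rate).
Equal-tailed 90% interval: Gamma(72, 15) quantiles at 0.05 and 0.95.
Posterior mean ≈ 4.800, SD ≈ 0.566; a Normal approximation gives roughly [3.870, 5.730].
Exact: lower = 3.909; upper = 5.767.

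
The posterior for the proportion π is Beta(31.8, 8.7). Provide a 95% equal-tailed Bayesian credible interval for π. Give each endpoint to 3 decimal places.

Posterior: Beta(31.8, 8.7).
Equal-tailed 95% interval: the 0.025 and 0.975 quantiles of Beta(31.8, 8.7).
Posterior mean ≈ 0.785, SD ≈ 0.064; a Normal approximation gives roughly [0.660, 0.910].
Exact: F⁻¹(0.025) = 0.648; F⁻¹(0.975) = 0.896.

[0.648, 0.896]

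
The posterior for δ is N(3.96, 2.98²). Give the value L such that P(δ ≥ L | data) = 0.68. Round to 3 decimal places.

Need L with P(δ ≥ L) = 0.68: L = 3.96 − z_{0.32}·2.98.
z = 0.468; L = 3.96 − 0.468 × 2.98 = 2.566.

2.566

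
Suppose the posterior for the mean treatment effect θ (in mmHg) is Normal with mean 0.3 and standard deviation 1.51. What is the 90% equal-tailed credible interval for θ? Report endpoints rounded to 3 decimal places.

[-2.184, 2.784]

The posterior is symmetric, so the 90% equal-tailed interval is θ = 0.3 ± z·1.51 with z = 1.645.
Half-width: 1.645 × 1.51 = 2.484.
0.3 − 2.484 = -2.184; 0.3 + 2.484 = 2.784.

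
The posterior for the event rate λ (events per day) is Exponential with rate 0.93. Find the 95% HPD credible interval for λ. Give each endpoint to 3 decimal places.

[0.000, 3.221]

The exponential density is strictly decreasing on [0, ∞), so the HPD interval is anchored at 0: [0, q] with P(λ ≤ q) = 0.95.
q = −ln(1 − 0.95) / 0.93 = 2.9957 / 0.93 = 3.221.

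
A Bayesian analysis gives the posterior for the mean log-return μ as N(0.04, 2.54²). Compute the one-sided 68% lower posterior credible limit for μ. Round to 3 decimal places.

Need L with P(μ ≥ L) = 0.68: L = 0.04 − z_{0.32}·2.54.
z = 0.468; L = 0.04 − 0.468 × 2.54 = -1.148.

-1.148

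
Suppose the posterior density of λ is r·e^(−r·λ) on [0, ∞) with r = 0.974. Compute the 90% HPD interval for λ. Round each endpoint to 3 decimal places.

[0.000, 2.364]

The exponential density is strictly decreasing on [0, ∞), so the HPD interval is anchored at 0: [0, q] with P(λ ≤ q) = 0.90.
q = −ln(1 − 0.90) / 0.974 = 2.3026 / 0.974 = 2.364.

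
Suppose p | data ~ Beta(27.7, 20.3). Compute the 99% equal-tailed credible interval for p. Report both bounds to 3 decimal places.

Posterior: Beta(27.7, 20.3).
Equal-tailed 99% interval: the 0.005 and 0.995 quantiles of Beta(27.7, 20.3).
Posterior mean ≈ 0.577, SD ≈ 0.071; a Normal approximation gives roughly [0.395, 0.759].
Exact: F⁻¹(0.005) = 0.393; F⁻¹(0.995) = 0.750.

[0.393, 0.750]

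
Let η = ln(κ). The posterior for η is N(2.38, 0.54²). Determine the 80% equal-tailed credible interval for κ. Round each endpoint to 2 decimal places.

On the log scale the 80% interval is 2.38 ± 1.282 × 0.54 = [1.6880, 3.0720].
Exponentiate: [e^1.6880, e^3.0720] = [5.41, 21.59].

[5.41, 21.59]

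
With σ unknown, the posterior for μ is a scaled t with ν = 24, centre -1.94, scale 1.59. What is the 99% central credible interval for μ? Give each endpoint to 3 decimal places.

The t_24 distribution is symmetric; the 99% interval is -1.94 ± t·1.59 with t_{0.995,24} = 2.797.
Half-width: 2.797 × 1.59 = 4.447.
-1.94 − 4.447 = -6.387; -1.94 + 4.447 = 2.507.

[-6.387, 2.507]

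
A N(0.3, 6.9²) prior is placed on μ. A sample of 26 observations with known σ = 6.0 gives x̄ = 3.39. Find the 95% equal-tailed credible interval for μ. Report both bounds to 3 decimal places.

Posterior precision = 1/6.9² + 26/6.0² = 0.0210 + 0.7222 = 0.7432, so posterior SD = 1.1600.
Posterior mean = (0.3/6.9² + 26·3.39/6.0²) / 0.7432 = 3.3027.
Interval: 3.3027 ± 1.960 × 1.1600 → [1.029, 5.576].

[1.029, 5.576]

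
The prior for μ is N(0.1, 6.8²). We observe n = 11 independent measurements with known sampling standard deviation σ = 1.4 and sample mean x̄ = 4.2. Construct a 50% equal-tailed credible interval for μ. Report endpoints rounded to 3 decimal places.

[3.900, 4.468]

Posterior precision = 1/6.8² + 11/1.4² = 0.0216 + 5.6122 = 5.6339, so posterior SD = 0.4213.
Posterior mean = (0.1/6.8² + 11·4.2/1.4²) / 5.6339 = 4.1843.
Interval: 4.1843 ± 0.674 × 0.4213 → [3.900, 4.468].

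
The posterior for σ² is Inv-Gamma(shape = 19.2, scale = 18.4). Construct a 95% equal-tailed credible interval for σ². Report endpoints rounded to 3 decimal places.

[0.641, 1.587]

Inverse-Gamma(19.2, 18.4) quantiles: F⁻¹(0.025) and F⁻¹(0.975).
Equivalently, 1/σ² ~ Gamma(19.2, rate = 18.4); invert its 0.975 and 0.025 quantiles.
Posterior mean ≈ 1.011, SD ≈ 0.244; a Normal approximation gives roughly [0.533, 1.489].
Exact: lower = 0.641; upper = 1.587.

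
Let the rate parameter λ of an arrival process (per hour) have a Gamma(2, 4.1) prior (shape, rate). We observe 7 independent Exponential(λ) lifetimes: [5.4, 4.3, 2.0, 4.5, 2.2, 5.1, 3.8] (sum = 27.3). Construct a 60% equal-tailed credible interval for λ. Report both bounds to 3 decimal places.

[0.205, 0.362]

Posterior: Gamma(2+7, 4.1+27.3) = Gamma(9, 31.4) (shape, rate).
Equal-tailed 60% interval: Gamma(9, 31.4) quantiles at 0.2 and 0.8.
Posterior mean ≈ 0.287, SD ≈ 0.096; a Normal approximation gives roughly [0.206, 0.367].
Exact: lower = 0.205; upper = 0.362.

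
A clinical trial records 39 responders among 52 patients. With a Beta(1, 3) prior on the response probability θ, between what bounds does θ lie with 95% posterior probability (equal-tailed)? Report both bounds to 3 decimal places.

[0.590, 0.824]

Posterior: Beta(1+39, 3+13) = Beta(40, 16).
Equal-tailed 95% interval: the 0.025 and 0.975 quantiles of Beta(40, 16).
Posterior mean ≈ 0.714, SD ≈ 0.060; a Normal approximation gives roughly [0.597, 0.832].
Exact: F⁻¹(0.025) = 0.590; F⁻¹(0.975) = 0.824.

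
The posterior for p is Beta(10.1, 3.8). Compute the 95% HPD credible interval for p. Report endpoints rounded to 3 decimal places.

[0.501, 0.934]

The posterior is unimodal and skewed, so the HPD interval has equal density at both endpoints and is the shortest 95% interval.
Solving f(0.501) = f(0.934) with F(0.934) − F(0.501) = 0.95 gives [0.501, 0.934].
For comparison, the equal-tailed interval is [0.475, 0.917]; the HPD is narrower and shifted toward the mode.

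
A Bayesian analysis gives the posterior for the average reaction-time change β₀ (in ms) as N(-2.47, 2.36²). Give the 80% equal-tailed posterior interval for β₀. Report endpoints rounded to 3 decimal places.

[-5.494, 0.554]

The posterior is symmetric, so the 80% equal-tailed interval is β₀ = -2.47 ± z·2.36 with z = 1.282.
Half-width: 1.282 × 2.36 = 3.024.
-2.47 − 3.024 = -5.494; -2.47 + 3.024 = 0.554.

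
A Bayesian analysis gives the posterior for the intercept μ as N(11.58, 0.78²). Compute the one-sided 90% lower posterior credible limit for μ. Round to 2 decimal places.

10.58

Need L with P(μ ≥ L) = 0.90: L = 11.58 − z_{0.1}·0.78.
z = 1.282; L = 11.58 − 1.282 × 0.78 = 10.58.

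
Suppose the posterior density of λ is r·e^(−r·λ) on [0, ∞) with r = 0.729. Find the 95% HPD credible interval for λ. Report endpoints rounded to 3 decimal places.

[0.000, 4.109]

The exponential density is strictly decreasing on [0, ∞), so the HPD interval is anchored at 0: [0, q] with P(λ ≤ q) = 0.95.
q = −ln(1 − 0.95) / 0.729 = 2.9957 / 0.729 = 4.109.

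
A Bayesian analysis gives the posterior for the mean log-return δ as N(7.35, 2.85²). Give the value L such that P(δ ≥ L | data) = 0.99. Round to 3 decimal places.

Need L with P(δ ≥ L) = 0.99: L = 7.35 − z_{0.01}·2.85.
z = 2.326; L = 7.35 − 2.326 × 2.85 = 0.720.

0.720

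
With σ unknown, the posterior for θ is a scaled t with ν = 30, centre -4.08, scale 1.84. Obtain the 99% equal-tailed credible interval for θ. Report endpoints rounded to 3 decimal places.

[-9.140, 0.980]

The t_30 distribution is symmetric; the 99% interval is -4.08 ± t·1.84 with t_{0.995,30} = 2.750.
Half-width: 2.750 × 1.84 = 5.060.
-4.08 − 5.060 = -9.140; -4.08 + 5.060 = 0.980.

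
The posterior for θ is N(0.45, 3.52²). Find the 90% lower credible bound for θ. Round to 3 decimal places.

Need L with P(θ ≥ L) = 0.90: L = 0.45 − z_{0.1}·3.52.
z = 1.282; L = 0.45 − 1.282 × 3.52 = -4.061.

-4.061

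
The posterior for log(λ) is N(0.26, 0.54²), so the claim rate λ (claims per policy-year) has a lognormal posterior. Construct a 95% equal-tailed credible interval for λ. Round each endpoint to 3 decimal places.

On the log scale the 95% interval is 0.26 ± 1.960 × 0.54 = [-0.7984, 1.3184].
Exponentiate: [e^-0.7984, e^1.3184] = [0.450, 3.737].

[0.450, 3.737]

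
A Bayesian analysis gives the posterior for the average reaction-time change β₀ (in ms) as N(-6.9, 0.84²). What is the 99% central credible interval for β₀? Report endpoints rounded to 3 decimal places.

The posterior is symmetric, so the 99% equal-tailed interval is β₀ = -6.9 ± z·0.84 with z = 2.576.
Half-width: 2.576 × 0.84 = 2.164.
-6.9 − 2.164 = -9.064; -6.9 + 2.164 = -4.736.

[-9.064, -4.736]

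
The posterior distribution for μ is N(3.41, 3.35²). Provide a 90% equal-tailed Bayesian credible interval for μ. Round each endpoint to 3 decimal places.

The posterior is symmetric, so the 90% equal-tailed interval is μ = 3.41 ± z·3.35 with z = 1.645.
Half-width: 1.645 × 3.35 = 5.510.
3.41 − 5.510 = -2.100; 3.41 + 5.510 = 8.920.

[-2.100, 8.920]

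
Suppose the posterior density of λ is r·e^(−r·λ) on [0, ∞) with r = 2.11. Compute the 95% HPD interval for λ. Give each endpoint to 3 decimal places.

The exponential density is strictly decreasing on [0, ∞), so the HPD interval is anchored at 0: [0, q] with P(λ ≤ q) = 0.95.
q = −ln(1 − 0.95) / 2.11 = 2.9957 / 2.11 = 1.420.

[0.000, 1.420]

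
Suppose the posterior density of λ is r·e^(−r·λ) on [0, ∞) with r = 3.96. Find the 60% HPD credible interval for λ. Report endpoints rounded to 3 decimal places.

The exponential density is strictly decreasing on [0, ∞), so the HPD interval is anchored at 0: [0, q] with P(λ ≤ q) = 0.60.
q = −ln(1 − 0.60) / 3.96 = 0.9163 / 3.96 = 0.231.

[0.000, 0.231]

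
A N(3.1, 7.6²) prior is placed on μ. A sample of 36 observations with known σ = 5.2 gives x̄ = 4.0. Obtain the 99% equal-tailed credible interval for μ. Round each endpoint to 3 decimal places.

Posterior precision = 1/7.6² + 36/5.2² = 0.0173 + 1.3314 = 1.3487, so posterior SD = 0.8611.
Posterior mean = (3.1/7.6² + 36·4.0/5.2²) / 1.3487 = 3.9884.
Interval: 3.9884 ± 2.576 × 0.8611 → [1.770, 6.206].

[1.770, 6.206]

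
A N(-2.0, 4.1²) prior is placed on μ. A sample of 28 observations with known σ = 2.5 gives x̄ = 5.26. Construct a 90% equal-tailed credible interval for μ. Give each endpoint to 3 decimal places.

Posterior precision = 1/4.1² + 28/2.5² = 0.0595 + 4.4800 = 4.5395, so posterior SD = 0.4693.
Posterior mean = (-2.0/4.1² + 28·5.26/2.5²) / 4.5395 = 5.1649.
Interval: 5.1649 ± 1.645 × 0.4693 → [4.393, 5.937].

[4.393, 5.937]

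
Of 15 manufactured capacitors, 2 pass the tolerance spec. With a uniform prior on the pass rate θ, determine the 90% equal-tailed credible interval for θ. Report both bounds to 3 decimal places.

[0.053, 0.344]

Posterior: Beta(1+2, 1+13) = Beta(3, 14).
Equal-tailed 90% interval: the 0.05 and 0.95 quantiles of Beta(3, 14).
Posterior mean ≈ 0.176, SD ≈ 0.090; a Normal approximation gives roughly [0.029, 0.324].
Exact: F⁻¹(0.05) = 0.053; F⁻¹(0.95) = 0.344.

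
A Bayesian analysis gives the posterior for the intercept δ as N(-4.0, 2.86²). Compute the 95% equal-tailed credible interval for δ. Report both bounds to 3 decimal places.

[-9.605, 1.605]

The posterior is symmetric, so the 95% equal-tailed interval is δ = -4.0 ± z·2.86 with z = 1.960.
Half-width: 1.960 × 2.86 = 5.605.
-4.0 − 5.605 = -9.605; -4.0 + 5.605 = 1.605.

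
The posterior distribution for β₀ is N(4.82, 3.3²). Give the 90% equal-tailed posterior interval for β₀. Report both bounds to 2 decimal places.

[-0.61, 10.25]

The posterior is symmetric, so the 90% equal-tailed interval is β₀ = 4.82 ± z·3.3 with z = 1.645.
Half-width: 1.645 × 3.3 = 5.43.
4.82 − 5.43 = -0.61; 4.82 + 5.43 = 10.25.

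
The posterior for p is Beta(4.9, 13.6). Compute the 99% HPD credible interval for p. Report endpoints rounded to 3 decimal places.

The posterior is unimodal and skewed, so the HPD interval has equal density at both endpoints and is the shortest 99% interval.
Solving f(0.053) = f(0.536) with F(0.536) − F(0.053) = 0.99 gives [0.053, 0.536].
For comparison, the equal-tailed interval is [0.065, 0.555]; the HPD is narrower and shifted toward the mode.

[0.053, 0.536]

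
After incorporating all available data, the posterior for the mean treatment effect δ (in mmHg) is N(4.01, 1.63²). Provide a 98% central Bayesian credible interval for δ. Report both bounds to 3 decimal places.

[0.218, 7.802]

The posterior is symmetric, so the 98% equal-tailed interval is δ = 4.01 ± z·1.63 with z = 2.326.
Half-width: 2.326 × 1.63 = 3.792.
4.01 − 3.792 = 0.218; 4.01 + 3.792 = 7.802.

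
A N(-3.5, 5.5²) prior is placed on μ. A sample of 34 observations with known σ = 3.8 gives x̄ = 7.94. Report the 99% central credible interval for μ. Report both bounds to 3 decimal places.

Posterior precision = 1/5.5² + 34/3.8² = 0.0331 + 2.3546 = 2.3876, so posterior SD = 0.6472.
Posterior mean = (-3.5/5.5² + 34·7.94/3.8²) / 2.3876 = 7.7816.
Interval: 7.7816 ± 2.576 × 0.6472 → [6.115, 9.449].

[6.115, 9.449]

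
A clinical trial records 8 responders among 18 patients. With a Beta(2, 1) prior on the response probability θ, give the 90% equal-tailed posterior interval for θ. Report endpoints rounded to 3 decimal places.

Posterior: Beta(2+8, 1+10) = Beta(10, 11).
Equal-tailed 90% interval: the 0.05 and 0.95 quantiles of Beta(10, 11).
Posterior mean ≈ 0.476, SD ≈ 0.106; a Normal approximation gives roughly [0.301, 0.651].
Exact: F⁻¹(0.05) = 0.302; F⁻¹(0.95) = 0.653.

[0.302, 0.653]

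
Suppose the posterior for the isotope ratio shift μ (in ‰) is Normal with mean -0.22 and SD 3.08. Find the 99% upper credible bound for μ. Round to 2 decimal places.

Need U with P(μ ≤ U) = 0.99: U = -0.22 + z_{0.01}·3.08.
z = 2.326; U = -0.22 + 2.326 × 3.08 = 6.95.

6.95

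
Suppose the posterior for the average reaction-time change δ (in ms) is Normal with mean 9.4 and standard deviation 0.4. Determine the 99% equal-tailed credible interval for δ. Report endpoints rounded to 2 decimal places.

The posterior is symmetric, so the 99% equal-tailed interval is δ = 9.4 ± z·0.4 with z = 2.576.
Half-width: 2.576 × 0.4 = 1.03.
9.4 − 1.03 = 8.37; 9.4 + 1.03 = 10.43.

[8.37, 10.43]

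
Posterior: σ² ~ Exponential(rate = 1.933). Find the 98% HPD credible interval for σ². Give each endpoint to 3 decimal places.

The exponential density is strictly decreasing on [0, ∞), so the HPD interval is anchored at 0: [0, q] with P(σ² ≤ q) = 0.98.
q = −ln(1 − 0.98) / 1.933 = 3.9120 / 1.933 = 2.024.

[0.000, 2.024]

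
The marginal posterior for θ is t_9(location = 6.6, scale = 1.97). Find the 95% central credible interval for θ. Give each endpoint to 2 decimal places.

[2.14, 11.06]

The t_9 distribution is symmetric; the 95% interval is 6.6 ± t·1.97 with t_{0.975,9} = 2.262.
Half-width: 2.262 × 1.97 = 4.46.
6.6 − 4.46 = 2.14; 6.6 + 4.46 = 11.06.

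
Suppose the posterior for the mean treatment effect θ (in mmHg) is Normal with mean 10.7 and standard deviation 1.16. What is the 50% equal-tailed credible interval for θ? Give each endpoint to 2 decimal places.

The posterior is symmetric, so the 50% equal-tailed interval is θ = 10.7 ± z·1.16 with z = 0.674.
Half-width: 0.674 × 1.16 = 0.78.
10.7 − 0.78 = 9.92; 10.7 + 0.78 = 11.48.

[9.92, 11.48]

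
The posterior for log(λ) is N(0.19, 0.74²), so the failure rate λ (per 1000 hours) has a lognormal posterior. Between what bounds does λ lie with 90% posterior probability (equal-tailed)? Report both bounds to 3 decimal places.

On the log scale the 90% interval is 0.19 ± 1.645 × 0.74 = [-1.0272, 1.4072].
Exponentiate: [e^-1.0272, e^1.4072] = [0.358, 4.084].

[0.358, 4.084]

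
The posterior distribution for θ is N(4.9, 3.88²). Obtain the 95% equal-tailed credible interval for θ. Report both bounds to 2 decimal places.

[-2.70, 12.50]

The posterior is symmetric, so the 95% equal-tailed interval is θ = 4.9 ± z·3.88 with z = 1.960.
Half-width: 1.960 × 3.88 = 7.60.
4.9 − 7.60 = -2.70; 4.9 + 7.60 = 12.50.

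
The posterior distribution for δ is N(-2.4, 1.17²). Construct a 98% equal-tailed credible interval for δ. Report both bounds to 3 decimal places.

[-5.122, 0.322]

The posterior is symmetric, so the 98% equal-tailed interval is δ = -2.4 ± z·1.17 with z = 2.326.
Half-width: 2.326 × 1.17 = 2.722.
-2.4 − 2.722 = -5.122; -2.4 + 2.722 = 0.322.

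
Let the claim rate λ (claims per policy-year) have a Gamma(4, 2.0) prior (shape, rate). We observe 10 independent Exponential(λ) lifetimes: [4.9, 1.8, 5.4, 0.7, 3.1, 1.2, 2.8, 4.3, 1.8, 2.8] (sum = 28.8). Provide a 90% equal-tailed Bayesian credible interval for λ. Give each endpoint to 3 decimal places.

[0.275, 0.671]

Posterior: Gamma(4+10, 2.0+28.8) = Gamma(14, 30.8) (shape, rate).
Equal-tailed 90% interval: Gamma(14, 30.8) quantiles at 0.05 and 0.95.
Posterior mean ≈ 0.455, SD ≈ 0.121; a Normal approximation gives roughly [0.255, 0.654].
Exact: lower = 0.275; upper = 0.671.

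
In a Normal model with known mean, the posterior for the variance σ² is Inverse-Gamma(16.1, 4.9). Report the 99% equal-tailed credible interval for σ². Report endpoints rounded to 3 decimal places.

Inverse-Gamma(16.1, 4.9) quantiles: F⁻¹(0.005) and F⁻¹(0.995).
Equivalently, 1/σ² ~ Gamma(16.1, rate = 4.9); invert its 0.995 and 0.005 quantiles.
Posterior mean ≈ 0.325, SD ≈ 0.086; a Normal approximation gives roughly [0.102, 0.547].
Exact: lower = 0.173; upper = 0.642.

[0.173, 0.642]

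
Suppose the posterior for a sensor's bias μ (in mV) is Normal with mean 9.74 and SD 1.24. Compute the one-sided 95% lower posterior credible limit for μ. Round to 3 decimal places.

7.700

Need L with P(μ ≥ L) = 0.95: L = 9.74 − z_{0.05}·1.24.
z = 1.645; L = 9.74 − 1.645 × 1.24 = 7.700.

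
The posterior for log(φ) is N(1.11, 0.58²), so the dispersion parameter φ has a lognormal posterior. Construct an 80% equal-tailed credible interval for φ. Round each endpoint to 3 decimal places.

[1.443, 6.381]

On the log scale the 80% interval is 1.11 ± 1.282 × 0.58 = [0.3667, 1.8533].
Exponentiate: [e^0.3667, e^1.8533] = [1.443, 6.381].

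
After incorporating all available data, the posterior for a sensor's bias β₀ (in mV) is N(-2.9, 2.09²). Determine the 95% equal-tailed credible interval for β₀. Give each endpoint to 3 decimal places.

The posterior is symmetric, so the 95% equal-tailed interval is β₀ = -2.9 ± z·2.09 with z = 1.960.
Half-width: 1.960 × 2.09 = 4.096.
-2.9 − 4.096 = -6.996; -2.9 + 4.096 = 1.196.

[-6.996, 1.196]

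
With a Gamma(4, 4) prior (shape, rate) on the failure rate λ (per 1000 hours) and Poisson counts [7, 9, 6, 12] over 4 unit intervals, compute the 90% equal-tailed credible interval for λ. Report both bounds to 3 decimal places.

[3.557, 6.084]

Posterior: Gamma(4+34, 4+4) = Gamma(38, 8) (shape, rate).
Equal-tailed 90% interval: Gamma(38, 8) quantiles at 0.05 and 0.95.
Posterior mean ≈ 4.750, SD ≈ 0.771; a Normal approximation gives roughly [3.483, 6.017].
Exact: lower = 3.557; upper = 6.084.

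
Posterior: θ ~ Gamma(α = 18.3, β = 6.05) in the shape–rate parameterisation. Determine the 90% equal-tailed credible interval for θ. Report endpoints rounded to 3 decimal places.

[1.963, 4.274]

Posterior: Gamma(shape 18.3, rate 6.05).
Equal-tailed 90% interval: Gamma(18.3, 6.05) quantiles at 0.05 and 0.95.
Posterior mean ≈ 3.025, SD ≈ 0.707; a Normal approximation gives roughly [1.862, 4.188].
Exact: lower = 1.963; upper = 4.274.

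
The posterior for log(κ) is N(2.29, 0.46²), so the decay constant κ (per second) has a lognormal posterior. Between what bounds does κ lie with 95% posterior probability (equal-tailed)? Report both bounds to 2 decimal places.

On the log scale the 95% interval is 2.29 ± 1.960 × 0.46 = [1.3884, 3.1916].
Exponentiate: [e^1.3884, e^3.1916] = [4.01, 24.33].

[4.01, 24.33]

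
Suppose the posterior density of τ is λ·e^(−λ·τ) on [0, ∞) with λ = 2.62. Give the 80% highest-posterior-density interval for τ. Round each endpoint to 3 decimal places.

The exponential density is strictly decreasing on [0, ∞), so the HPD interval is anchored at 0: [0, q] with P(τ ≤ q) = 0.80.
q = −ln(1 − 0.80) / 2.62 = 1.6094 / 2.62 = 0.614.

[0.000, 0.614]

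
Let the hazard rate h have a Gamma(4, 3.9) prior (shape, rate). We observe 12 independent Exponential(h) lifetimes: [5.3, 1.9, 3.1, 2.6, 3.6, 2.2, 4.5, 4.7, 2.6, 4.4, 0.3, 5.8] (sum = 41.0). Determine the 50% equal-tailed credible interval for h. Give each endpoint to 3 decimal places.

[0.293, 0.412]

Posterior: Gamma(4+12, 3.9+41.0) = Gamma(16, 44.9) (shape, rate).
Equal-tailed 50% interval: Gamma(16, 44.9) quantiles at 0.25 and 0.75.
Posterior mean ≈ 0.356, SD ≈ 0.089; a Normal approximation gives roughly [0.296, 0.416].
Exact: lower = 0.293; upper = 0.412.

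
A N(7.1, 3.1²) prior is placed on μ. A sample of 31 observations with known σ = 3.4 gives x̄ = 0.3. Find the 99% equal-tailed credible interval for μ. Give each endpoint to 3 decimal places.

[-0.989, 2.097]

Posterior precision = 1/3.1² + 31/3.4² = 0.1041 + 2.6817 = 2.7857, so posterior SD = 0.5991.
Posterior mean = (7.1/3.1² + 31·0.3/3.4²) / 2.7857 = 0.5540.
Interval: 0.5540 ± 2.576 × 0.5991 → [-0.989, 2.097].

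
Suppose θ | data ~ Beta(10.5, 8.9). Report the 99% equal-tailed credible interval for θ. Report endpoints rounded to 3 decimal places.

Posterior: Beta(10.5, 8.9).
Equal-tailed 99% interval: the 0.005 and 0.995 quantiles of Beta(10.5, 8.9).
Posterior mean ≈ 0.541, SD ≈ 0.110; a Normal approximation gives roughly [0.257, 0.825].
Exact: F⁻¹(0.005) = 0.263; F⁻¹(0.995) = 0.805.

[0.263, 0.805]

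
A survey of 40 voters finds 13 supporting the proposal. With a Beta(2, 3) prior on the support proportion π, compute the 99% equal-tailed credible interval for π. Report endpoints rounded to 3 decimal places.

[0.172, 0.522]

Posterior: Beta(2+13, 3+27) = Beta(15, 30).
Equal-tailed 99% interval: the 0.005 and 0.995 quantiles of Beta(15, 30).
Posterior mean ≈ 0.333, SD ≈ 0.070; a Normal approximation gives roughly [0.154, 0.512].
Exact: F⁻¹(0.005) = 0.172; F⁻¹(0.995) = 0.522.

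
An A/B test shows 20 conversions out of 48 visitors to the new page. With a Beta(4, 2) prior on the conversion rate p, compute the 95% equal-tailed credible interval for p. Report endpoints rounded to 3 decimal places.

Posterior: Beta(4+20, 2+28) = Beta(24, 30).
Equal-tailed 95% interval: the 0.025 and 0.975 quantiles of Beta(24, 30).
Posterior mean ≈ 0.444, SD ≈ 0.067; a Normal approximation gives roughly [0.313, 0.576].
Exact: F⁻¹(0.025) = 0.316; F⁻¹(0.975) = 0.577.

[0.316, 0.577]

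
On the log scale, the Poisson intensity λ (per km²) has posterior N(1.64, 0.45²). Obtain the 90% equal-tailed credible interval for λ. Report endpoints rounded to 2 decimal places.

On the log scale the 90% interval is 1.64 ± 1.645 × 0.45 = [0.8998, 2.3802].
Exponentiate: [e^0.8998, e^2.3802] = [2.46, 10.81].

[2.46, 10.81]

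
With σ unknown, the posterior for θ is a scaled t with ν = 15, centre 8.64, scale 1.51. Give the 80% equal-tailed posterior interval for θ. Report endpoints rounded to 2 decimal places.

[6.62, 10.66]

The t_15 distribution is symmetric; the 80% interval is 8.64 ± t·1.51 with t_{0.9,15} = 1.341.
Half-width: 1.341 × 1.51 = 2.02.
8.64 − 2.02 = 6.62; 8.64 + 2.02 = 10.66.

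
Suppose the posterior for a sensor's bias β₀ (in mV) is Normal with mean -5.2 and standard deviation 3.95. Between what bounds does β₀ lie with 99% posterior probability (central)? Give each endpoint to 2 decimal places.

The posterior is symmetric, so the 99% equal-tailed interval is β₀ = -5.2 ± z·3.95 with z = 2.576.
Half-width: 2.576 × 3.95 = 10.17.
-5.2 − 10.17 = -15.37; -5.2 + 10.17 = 4.97.

[-15.37, 4.97]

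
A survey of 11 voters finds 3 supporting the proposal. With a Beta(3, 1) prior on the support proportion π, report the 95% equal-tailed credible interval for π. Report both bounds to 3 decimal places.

Posterior: Beta(3+3, 1+8) = Beta(6, 9).
Equal-tailed 95% interval: the 0.025 and 0.975 quantiles of Beta(6, 9).
Posterior mean ≈ 0.400, SD ≈ 0.122; a Normal approximation gives roughly [0.160, 0.640].
Exact: F⁻¹(0.025) = 0.177; F⁻¹(0.975) = 0.649.

[0.177, 0.649]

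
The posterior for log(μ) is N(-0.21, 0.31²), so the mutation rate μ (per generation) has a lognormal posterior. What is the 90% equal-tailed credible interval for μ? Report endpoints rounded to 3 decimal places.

[0.487, 1.350]

On the log scale the 90% interval is -0.21 ± 1.645 × 0.31 = [-0.7199, 0.2999].
Exponentiate: [e^-0.7199, e^0.2999] = [0.487, 1.350].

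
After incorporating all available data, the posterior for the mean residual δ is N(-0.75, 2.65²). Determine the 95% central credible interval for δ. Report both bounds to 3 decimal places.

The posterior is symmetric, so the 95% equal-tailed interval is δ = -0.75 ± z·2.65 with z = 1.960.
Half-width: 1.960 × 2.65 = 5.194.
-0.75 − 5.194 = -5.944; -0.75 + 5.194 = 4.444.

[-5.944, 4.444]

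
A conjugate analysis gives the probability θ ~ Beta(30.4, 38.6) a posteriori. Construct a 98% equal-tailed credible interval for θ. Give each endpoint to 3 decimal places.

[0.306, 0.580]

Posterior: Beta(30.4, 38.6).
Equal-tailed 98% interval: the 0.01 and 0.99 quantiles of Beta(30.4, 38.6).
Posterior mean ≈ 0.441, SD ≈ 0.059; a Normal approximation gives roughly [0.303, 0.579].
Exact: F⁻¹(0.01) = 0.306; F⁻¹(0.99) = 0.580.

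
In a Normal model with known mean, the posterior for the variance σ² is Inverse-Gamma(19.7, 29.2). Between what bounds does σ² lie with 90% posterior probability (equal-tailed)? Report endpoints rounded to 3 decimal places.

Inverse-Gamma(19.7, 29.2) quantiles: F⁻¹(0.05) and F⁻¹(0.95).
Equivalently, 1/σ² ~ Gamma(19.7, rate = 29.2); invert its 0.95 and 0.05 quantiles.
Posterior mean ≈ 1.561, SD ≈ 0.371; a Normal approximation gives roughly [0.951, 2.172].
Exact: lower = 1.061; upper = 2.244.

[1.061, 2.244]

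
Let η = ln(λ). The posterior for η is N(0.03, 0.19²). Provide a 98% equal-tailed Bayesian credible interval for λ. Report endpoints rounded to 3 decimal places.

On the log scale the 98% interval is 0.03 ± 2.326 × 0.19 = [-0.4120, 0.4720].
Exponentiate: [e^-0.4120, e^0.4720] = [0.662, 1.603].

[0.662, 1.603]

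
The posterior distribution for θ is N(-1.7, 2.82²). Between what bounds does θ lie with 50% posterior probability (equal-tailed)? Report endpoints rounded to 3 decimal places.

The posterior is symmetric, so the 50% equal-tailed interval is θ = -1.7 ± z·2.82 with z = 0.674.
Half-width: 0.674 × 2.82 = 1.902.
-1.7 − 1.902 = -3.602; -1.7 + 1.902 = 0.202.

[-3.602, 0.202]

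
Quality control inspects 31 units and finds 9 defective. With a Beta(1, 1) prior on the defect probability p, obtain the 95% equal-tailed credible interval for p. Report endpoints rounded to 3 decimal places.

Posterior: Beta(1+9, 1+22) = Beta(10, 23).
Equal-tailed 95% interval: the 0.025 and 0.975 quantiles of Beta(10, 23).
Posterior mean ≈ 0.303, SD ≈ 0.079; a Normal approximation gives roughly [0.149, 0.458].
Exact: F⁻¹(0.025) = 0.161; F⁻¹(0.975) = 0.467.

[0.161, 0.467]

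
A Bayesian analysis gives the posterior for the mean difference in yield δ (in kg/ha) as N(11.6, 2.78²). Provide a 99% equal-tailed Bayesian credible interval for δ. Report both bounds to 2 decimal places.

[4.44, 18.76]

The posterior is symmetric, so the 99% equal-tailed interval is δ = 11.6 ± z·2.78 with z = 2.576.
Half-width: 2.576 × 2.78 = 7.16.
11.6 − 7.16 = 4.44; 11.6 + 7.16 = 18.76.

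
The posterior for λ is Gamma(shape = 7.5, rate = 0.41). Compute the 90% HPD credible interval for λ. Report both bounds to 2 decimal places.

The posterior is unimodal and skewed, so the HPD interval has equal density at both endpoints and is the shortest 90% interval.
Solving f(7.62) = f(28.58) with F(28.58) − F(7.62) = 0.90 gives [7.62, 28.58].
For comparison, the equal-tailed interval is [8.85, 30.48]; the HPD is narrower and shifted toward the mode.

[7.62, 28.58]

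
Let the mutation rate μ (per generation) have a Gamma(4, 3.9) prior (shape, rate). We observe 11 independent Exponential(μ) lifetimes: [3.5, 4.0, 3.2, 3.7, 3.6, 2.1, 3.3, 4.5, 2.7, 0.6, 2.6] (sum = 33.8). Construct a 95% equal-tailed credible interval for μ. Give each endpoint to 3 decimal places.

[0.223, 0.623]

Posterior: Gamma(4+11, 3.9+33.8) = Gamma(15, 37.7) (shape, rate).
Equal-tailed 95% interval: Gamma(15, 37.7) quantiles at 0.025 and 0.975.
Posterior mean ≈ 0.398, SD ≈ 0.103; a Normal approximation gives roughly [0.197, 0.599].
Exact: lower = 0.223; upper = 0.623.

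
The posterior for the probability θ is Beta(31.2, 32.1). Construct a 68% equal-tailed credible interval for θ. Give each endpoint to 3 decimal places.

Posterior: Beta(31.2, 32.1).
Equal-tailed 68% interval: the 0.16 and 0.84 quantiles of Beta(31.2, 32.1).
Posterior mean ≈ 0.493, SD ≈ 0.062; a Normal approximation gives roughly [0.431, 0.555].
Exact: F⁻¹(0.16) = 0.430; F⁻¹(0.84) = 0.555.

[0.430, 0.555]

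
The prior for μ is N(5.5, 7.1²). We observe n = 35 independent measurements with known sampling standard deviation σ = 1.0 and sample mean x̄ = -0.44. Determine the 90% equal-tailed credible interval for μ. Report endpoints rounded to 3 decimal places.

[-0.715, -0.159]

Posterior precision = 1/7.1² + 35/1.0² = 0.0198 + 35.0000 = 35.0198, so posterior SD = 0.1690.
Posterior mean = (5.5/7.1² + 35·-0.44/1.0²) / 35.0198 = -0.4366.
Interval: -0.4366 ± 1.645 × 0.1690 → [-0.715, -0.159].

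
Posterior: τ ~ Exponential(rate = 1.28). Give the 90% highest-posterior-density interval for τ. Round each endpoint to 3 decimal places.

[0.000, 1.799]

The exponential density is strictly decreasing on [0, ∞), so the HPD interval is anchored at 0: [0, q] with P(τ ≤ q) = 0.90.
q = −ln(1 − 0.90) / 1.28 = 2.3026 / 1.28 = 1.799.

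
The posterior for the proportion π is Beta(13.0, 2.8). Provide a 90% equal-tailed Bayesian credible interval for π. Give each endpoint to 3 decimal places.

Posterior: Beta(13.0, 2.8).
Equal-tailed 90% interval: the 0.05 and 0.95 quantiles of Beta(13.0, 2.8).
Posterior mean ≈ 0.823, SD ≈ 0.093; a Normal approximation gives roughly [0.670, 0.976].
Exact: F⁻¹(0.05) = 0.649; F⁻¹(0.95) = 0.950.

[0.649, 0.950]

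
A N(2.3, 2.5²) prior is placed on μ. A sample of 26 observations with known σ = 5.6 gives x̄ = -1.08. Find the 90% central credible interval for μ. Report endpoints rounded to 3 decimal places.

[-2.187, 1.121]

Posterior precision = 1/2.5² + 26/5.6² = 0.1600 + 0.8291 = 0.9891, so posterior SD = 1.0055.
Posterior mean = (2.3/2.5² + 26·-1.08/5.6²) / 0.9891 = -0.5332.
Interval: -0.5332 ± 1.645 × 1.0055 → [-2.187, 1.121].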